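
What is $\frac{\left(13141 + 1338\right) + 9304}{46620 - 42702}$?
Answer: $\frac{23783}{3918} \approx 6.0702$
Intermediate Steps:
$\frac{\left(13141 + 1338\right) + 9304}{46620 - 42702} = \frac{14479 + 9304}{3918} = 23783 \cdot \frac{1}{3918} = \frac{23783}{3918}$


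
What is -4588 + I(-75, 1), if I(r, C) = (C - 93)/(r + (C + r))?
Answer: -683520/149 ≈ -4587.4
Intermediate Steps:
I(r, C) = (-93 + C)/(C + 2*r)
-4588 + I(-75, 1) = -4588 + (-93 + 1)/(1 + 2*(-75)) = -4588 - 92/(1 - 150) = -4588 - 92/(-149) = -4588 - 1/149*(-92) = -4588 + 92/149 = -683520/149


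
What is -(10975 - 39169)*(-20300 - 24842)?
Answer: -1272733548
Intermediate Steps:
-(10975 - 39169)*(-20300 - 24842) = -(-28194)*(-45142) = -1*1272733548 = -1272733548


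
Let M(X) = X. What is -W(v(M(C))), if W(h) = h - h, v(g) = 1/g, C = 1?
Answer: 0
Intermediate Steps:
v(g) = 1/g
W(h) = 0
-W(v(M(C))) = -1*0 = 0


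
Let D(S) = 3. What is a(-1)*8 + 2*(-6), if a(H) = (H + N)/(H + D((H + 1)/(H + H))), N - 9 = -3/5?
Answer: 88/5 ≈ 17.600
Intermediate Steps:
N = 42/5 (N = 9 - 3/5 = 42/5 ≈ 8.4000)
a(H) = (42/5 + H)/(3 + H) (a(H) = (H + 42/5)/(H + 3) = (42/5 + H)/(3 + H))
a(-1)*8 + 2*(-6) = ((42/5 - 1)/(3 - 1))*8 + 2*(-6) = ((37/5)/2)*8 - 12 = ((1/2)*(37/5))*8 - 12 = (37/10)*8 - 12 = 148/5 - 12 = 88/5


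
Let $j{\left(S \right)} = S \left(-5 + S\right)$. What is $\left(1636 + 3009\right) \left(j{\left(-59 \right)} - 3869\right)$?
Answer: $-431985$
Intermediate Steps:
$\left(1636 + 3009\right) \left(j{\left(-59 \right)} - 3869\right) = \left(1636 + 3009\right) \left(- 59 \left(-5 - 59\right) - 3869\right) = 4645 \left(\left(-59\right) \left(-64\right) - 3869\right) = 4645 \left(3776 - 3869\right) = 4645 \left(-93\right) = -431985$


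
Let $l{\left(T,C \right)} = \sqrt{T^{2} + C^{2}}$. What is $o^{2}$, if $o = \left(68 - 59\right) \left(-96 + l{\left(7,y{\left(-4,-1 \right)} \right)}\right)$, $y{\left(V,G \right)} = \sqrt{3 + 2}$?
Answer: $750870 - 46656 \sqrt{6} \approx 6.3659 \cdot 10^{5}$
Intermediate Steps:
$y{\left(V,G \right)} = \sqrt{5}$
$l{\left(T,C \right)} = \sqrt{C^{2} + T^{2}}$
$o = -864 + 27 \sqrt{6}$ ($o = \left(68 - 59\right) \left(-96 + \sqrt{\left(\sqrt{5}\right)^{2} + 7^{2}}\right) = 9 \left(-96 + \sqrt{5 + 49}\right) = 9 \left(-96 + \sqrt{54}\right) = 9 \left(-96 + 3 \sqrt{6}\right) = -864 + 27 \sqrt{6} \approx -797.86$)
$o^{2} = \left(-864 + 27 \sqrt{6}\right)^{2}$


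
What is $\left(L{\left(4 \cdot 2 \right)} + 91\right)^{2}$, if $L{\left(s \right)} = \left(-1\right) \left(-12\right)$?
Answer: $10609$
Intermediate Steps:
$L{\left(s \right)} = 12$
$\left(L{\left(4 \cdot 2 \right)} + 91\right)^{2} = \left(12 + 91\right)^{2} = 103^{2} = 10609$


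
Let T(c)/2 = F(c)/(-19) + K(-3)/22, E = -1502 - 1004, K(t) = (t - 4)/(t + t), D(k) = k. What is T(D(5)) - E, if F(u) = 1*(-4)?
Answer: 3143185/1254 ≈ 2506.5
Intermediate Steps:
K(t) = (-4 + t)/(2*t) (K(t) = (-4 + t)/((2*t)) = (-4 + t)*(1/(2*t)) = (-4 + t)/(2*t))
F(u) = -4
E = -2506
T(c) = 661/1254 (T(c) = 2*(-4/(-19) + ((½)*(-4 - 3)/(-3))/22) = 2*(-4*(-1/19) + ((½)*(-⅓)*(-7))*(1/22)) = 2*(4/19 + (7/6)*(1/22)) = 2*(4/19 + 7/132) = 2*(661/2508) = 661/1254)
T(D(5)) - E = 661/1254 - 1*(-2506) = 661/1254 + 2506 = 3143185/1254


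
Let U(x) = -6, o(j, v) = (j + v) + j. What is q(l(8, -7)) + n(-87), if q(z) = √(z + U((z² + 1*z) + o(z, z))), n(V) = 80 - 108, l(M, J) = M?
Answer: -28 + √2 ≈ -26.586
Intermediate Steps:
o(j, v) = v + 2*j
n(V) = -28
q(z) = √(-6 + z) (q(z) = √(z - 6) = √(-6 + z))
q(l(8, -7)) + n(-87) = √(-6 + 8) - 28 = √2 - 28 = -28 + √2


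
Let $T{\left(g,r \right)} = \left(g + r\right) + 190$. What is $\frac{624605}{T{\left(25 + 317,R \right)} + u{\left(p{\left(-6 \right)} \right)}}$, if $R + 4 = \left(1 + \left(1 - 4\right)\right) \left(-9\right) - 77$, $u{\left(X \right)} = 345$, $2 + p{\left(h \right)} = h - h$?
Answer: $\frac{624605}{814} \approx 767.33$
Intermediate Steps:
$p{\left(h \right)} = -2$ ($p{\left(h \right)} = -2 + \left(h - h\right) = -2 + 0 = -2$)
$R = -63$ ($R = -4 - \left(77 - \left(1 + \left(1 - 4\right)\right) \left(-9\right)\right) = -4 - \left(77 - \left(1 - 3\right) \left(-9\right)\right) = -4 - 59 = -63$)
$T{\left(g,r \right)} = 190 + g + r$
$\frac{624605}{T{\left(25 + 317,R \right)} + u{\left(p{\left(-6 \right)} \right)}} = \frac{624605}{\left(190 + \left(25 + 317\right) - 63\right) + 345} = \frac{624605}{\left(190 + 342 - 63\right) + 345} = \frac{624605}{469 + 345} = \frac{624605}{814}$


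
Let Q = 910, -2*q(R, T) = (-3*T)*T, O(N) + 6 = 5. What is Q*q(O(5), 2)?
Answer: 5460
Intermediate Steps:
O(N) = -1 (O(N) = -6 + 5 = -1)
q(R, T) = 3*T**2/2 (q(R, T) = -(-3*T)*T/2 = -(-3)*T**2/2 = 3*T**2/2)
Q*q(O(5), 2) = 910*((3/2)*2**2) = 910*((3/2)*4) = 910*6 = 5460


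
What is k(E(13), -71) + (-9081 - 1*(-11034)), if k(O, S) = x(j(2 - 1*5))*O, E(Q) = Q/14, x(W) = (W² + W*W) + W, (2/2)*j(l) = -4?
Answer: 1979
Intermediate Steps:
j(l) = -4
x(W) = W + 2*W² (x(W) = (W² + W²) + W = 2*W² + W = W + 2*W²)
E(Q) = Q/14 (E(Q) = Q*(1/14) = Q/14)
k(O, S) = 28*O (k(O, S) = (-4*(1 + 2*(-4)))*O = (-4*(1 - 8))*O = (-4*(-7))*O = 28*O)
k(E(13), -71) + (-9081 - 1*(-11034)) = 28*((1/14)*13) + (-9081 - 1*(-11034)) = 28*(13/14) + (-9081 + 11034) = 26 + 1953 = 1979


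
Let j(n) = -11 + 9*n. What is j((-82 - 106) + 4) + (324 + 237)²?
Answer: 313054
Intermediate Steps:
j((-82 - 106) + 4) + (324 + 237)² = (-11 + 9*((-82 - 106) + 4)) + (324 + 237)² = (-11 + 9*(-188 + 4)) + 561² = (-11 + 9*(-184)) + 314721 = (-11 - 1656) + 314721 = -1667 + 314721 = 313054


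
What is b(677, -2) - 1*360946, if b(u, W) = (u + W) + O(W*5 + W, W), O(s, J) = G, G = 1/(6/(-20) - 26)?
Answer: -94751283/263 ≈ -3.6027e+5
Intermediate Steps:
G = -10/263 (G = 1/(6*(-1/20) - 26) = 1/(-3/10 - 26) = 1/(-263/10) = -10/263 ≈ -0.038023)
O(s, J) = -10/263
b(u, W) = -10/263 + W + u (b(u, W) = (u + W) - 10/263 = (W + u) - 10/263 = -10/263 + W + u)
b(677, -2) - 1*360946 = (-10/263 - 2 + 677) - 1*360946 = 177515/263 - 360946 = -94751283/263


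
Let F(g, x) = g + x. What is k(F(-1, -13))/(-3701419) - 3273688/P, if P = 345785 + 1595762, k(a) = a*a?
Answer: -12117671506484/7186478955193 ≈ -1.6862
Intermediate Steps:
k(a) = a²
P = 1941547
k(F(-1, -13))/(-3701419) - 3273688/P = (-1 - 13)²/(-3701419) - 3273688/1941547 = (-14)²*(-1/3701419) - 3273688*1/1941547 = 196*(-1/3701419) - 3273688/1941547 = -196/3701419 - 3273688/1941547 = -12117671506484/7186478955193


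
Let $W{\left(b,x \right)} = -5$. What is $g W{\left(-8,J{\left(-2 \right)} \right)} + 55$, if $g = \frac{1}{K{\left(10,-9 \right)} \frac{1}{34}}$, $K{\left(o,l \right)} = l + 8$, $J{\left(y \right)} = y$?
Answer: $225$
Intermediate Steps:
$K{\left(o,l \right)} = 8 + l$
$g = -34$ ($g = \frac{1}{\left(8 - 9\right) \frac{1}{34}} = \frac{1}{\left(-1\right) \frac{1}{34}} = \frac{1}{- \frac{1}{34}} = -34$)
$g W{\left(-8,J{\left(-2 \right)} \right)} + 55 = \left(-34\right) \left(-5\right) + 55 = 170 + 55 = 225$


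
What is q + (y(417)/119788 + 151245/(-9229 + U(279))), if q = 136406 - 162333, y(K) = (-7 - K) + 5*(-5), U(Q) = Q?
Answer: -2781452546481/107210260 ≈ -25944.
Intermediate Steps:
y(K) = -32 - K (y(K) = (-7 - K) - 25 = -32 - K)
q = -25927
q + (y(417)/119788 + 151245/(-9229 + U(279))) = -25927 + ((-32 - 1*417)/119788 + 151245/(-9229 + 279)) = -25927 + ((-32 - 417)*(1/119788) + 151245/(-8950)) = -25927 + (-449*1/119788 + 151245*(-1/8950)) = -25927 + (-449/119788 - 30249/1790) = -25927 - 1812135461/107210260 = -2781452546481/107210260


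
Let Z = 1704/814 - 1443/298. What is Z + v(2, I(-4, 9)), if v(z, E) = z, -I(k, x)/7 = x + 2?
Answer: -90833/121286 ≈ -0.74892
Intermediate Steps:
I(k, x) = -14 - 7*x (I(k, x) = -7*(x + 2) = -7*(2 + x) = -14 - 7*x)
Z = -333405/121286 (Z = 1704*(1/814) - 1443*1/298 = 852/407 - 1443/298 = -333405/121286 ≈ -2.7489)
Z + v(2, I(-4, 9)) = -333405/121286 + 2 = -90833/121286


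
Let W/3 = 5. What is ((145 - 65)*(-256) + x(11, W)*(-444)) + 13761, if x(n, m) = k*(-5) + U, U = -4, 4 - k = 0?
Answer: 3937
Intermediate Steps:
k = 4 (k = 4 - 1*0 = 4 + 0 = 4)
W = 15 (W = 3*5 = 15)
x(n, m) = -24 (x(n, m) = 4*(-5) - 4 = -20 - 4 = -24)
((145 - 65)*(-256) + x(11, W)*(-444)) + 13761 = ((145 - 65)*(-256) - 24*(-444)) + 13761 = (80*(-256) + 10656) + 13761 = (-20480 + 10656) + 13761 = -9824 + 13761 = 3937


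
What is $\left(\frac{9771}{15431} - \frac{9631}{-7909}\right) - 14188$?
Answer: $- \frac{1731331241652}{122043779} \approx -14186.0$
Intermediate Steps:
$\left(\frac{9771}{15431} - \frac{9631}{-7909}\right) - 14188 = \left(9771 \cdot \frac{1}{15431} - - \frac{9631}{7909}\right) - 14188 = \left(\frac{9771}{15431} + \frac{9631}{7909}\right) - 14188 = \frac{225894800}{122043779} - 14188 = - \frac{1731331241652}{122043779}$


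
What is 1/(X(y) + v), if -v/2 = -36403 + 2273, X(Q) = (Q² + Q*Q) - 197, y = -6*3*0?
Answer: 1/68063 ≈ 1.4692e-5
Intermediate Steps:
y = 0 (y = -18*0 = 0)
X(Q) = -197 + 2*Q² (X(Q) = (Q² + Q²) - 197 = 2*Q² - 197 = -197 + 2*Q²)
v = 68260 (v = -2*(-36403 + 2273) = -2*(-34130) = 68260)
1/(X(y) + v) = 1/((-197 + 2*0²) + 68260) = 1/((-197 + 2*0) + 68260) = 1/((-197 + 0) + 68260) = 1/(-197 + 68260) = 1/68063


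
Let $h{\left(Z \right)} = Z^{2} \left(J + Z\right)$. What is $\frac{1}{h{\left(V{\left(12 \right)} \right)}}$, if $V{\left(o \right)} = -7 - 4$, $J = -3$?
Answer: $- \frac{1}{1694} \approx -0.00059032$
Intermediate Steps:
$V{\left(o \right)} = -11$ ($V{\left(o \right)} = -7 - 4 = -11$)
$h{\left(Z \right)} = Z^{2} \left(-3 + Z\right)$
$\frac{1}{h{\left(V{\left(12 \right)} \right)}} = \frac{1}{\left(-11\right)^{2} \left(-3 - 11\right)} = \frac{1}{121 \left(-14\right)} = \frac{1}{-1694} = - \frac{1}{1694}$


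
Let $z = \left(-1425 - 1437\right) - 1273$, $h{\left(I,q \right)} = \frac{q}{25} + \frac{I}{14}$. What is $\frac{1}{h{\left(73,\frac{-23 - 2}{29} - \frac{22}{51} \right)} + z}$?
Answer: $- \frac{517650}{2137810357} \approx -0.00024214$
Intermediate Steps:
$h{\left(I,q \right)} = \frac{I}{14} + \frac{q}{25}$ ($h{\left(I,q \right)} = q \frac{1}{25} + I \frac{1}{14} = \frac{q}{25} + \frac{I}{14} = \frac{I}{14} + \frac{q}{25}$)
$z = -4135$ ($z = -2862 - 1273 = -4135$)
$\frac{1}{h{\left(73,\frac{-23 - 2}{29} - \frac{22}{51} \right)} + z} = \frac{1}{\left(\frac{1}{14} \cdot 73 + \frac{\frac{-23 - 2}{29} - \frac{22}{51}}{25}\right) - 4135} = \frac{1}{\left(\frac{73}{14} + \frac{\left(-23 - 2\right) \frac{1}{29} - \frac{22}{51}}{25}\right) - 4135} = \frac{1}{\left(\frac{73}{14} + \frac{\left(-25\right) \frac{1}{29} - \frac{22}{51}}{25}\right) - 4135} = \frac{1}{\left(\frac{73}{14} + \frac{- \frac{25}{29} - \frac{22}{51}}{25}\right) - 4135} = \frac{1}{\left(\frac{73}{14} + \frac{1}{25} \left(- \frac{1913}{1479}\right)\right) - 4135} = \frac{1}{\left(\frac{73}{14} - \frac{1913}{36975}\right) - 4135} = \frac{1}{\frac{2672393}{517650} - 4135} = \frac{1}{- \frac{2137810357}{517650}} = - \frac{517650}{2137810357}$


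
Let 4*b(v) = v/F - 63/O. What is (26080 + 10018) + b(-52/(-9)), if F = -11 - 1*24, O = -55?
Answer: 500321677/13860 ≈ 36098.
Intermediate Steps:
F = -35 (F = -11 - 24 = -35)
b(v) = 63/220 - v/140 (b(v) = (v/(-35) - 63/(-55))/4 = (v*(-1/35) - 63*(-1/55))/4 = (-v/35 + 63/55)/4 = (63/55 - v/35)/4 = 63/220 - v/140)
(26080 + 10018) + b(-52/(-9)) = (26080 + 10018) + (63/220 - (-13)/(35*(-9))) = 36098 + (63/220 - (-13)*(-1)/(35*9)) = 36098 + (63/220 - 1/140*52/9) = 36098 + (63/220 - 13/315) = 36098 + 3397/13860 = 500321677/13860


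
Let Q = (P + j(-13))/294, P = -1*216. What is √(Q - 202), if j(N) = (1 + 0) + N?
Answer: 12*I*√69/7 ≈ 14.24*I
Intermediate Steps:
P = -216
j(N) = 1 + N
Q = -38/49 (Q = (-216 + (1 - 13))/294 = (-216 - 12)*(1/294) = -228*1/294 = -38/49 ≈ -0.77551)
√(Q - 202) = √(-38/49 - 202) = √(-9936/49) = 12*I*√69/7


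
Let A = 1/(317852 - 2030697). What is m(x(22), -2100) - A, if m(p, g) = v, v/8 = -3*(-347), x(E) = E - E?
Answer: 14264573161/1712845 ≈ 8328.0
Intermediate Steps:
x(E) = 0
v = 8328 (v = 8*(-3*(-347)) = 8*1041 = 8328)
m(p, g) = 8328
A = -1/1712845 (A = 1/(-1712845) = -1/1712845 ≈ -5.8382e-7)
m(x(22), -2100) - A = 8328 - 1*(-1/1712845) = 8328 + 1/1712845 = 14264573161/1712845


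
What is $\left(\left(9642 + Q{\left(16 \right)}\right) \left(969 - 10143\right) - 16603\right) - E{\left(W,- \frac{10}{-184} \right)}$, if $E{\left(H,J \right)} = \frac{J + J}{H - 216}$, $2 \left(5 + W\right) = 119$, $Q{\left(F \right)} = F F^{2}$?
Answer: $- \frac{936418132430}{7429} \approx -1.2605 \cdot 10^{8}$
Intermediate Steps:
$Q{\left(F \right)} = F^{3}$
$W = \frac{109}{2}$ ($W = -5 + \frac{1}{2} \cdot 119 = -5 + \frac{119}{2} = \frac{109}{2} \approx 54.5$)
$E{\left(H,J \right)} = \frac{2 J}{-216 + H}$
$\left(\left(9642 + Q{\left(16 \right)}\right) \left(969 - 10143\right) - 16603\right) - E{\left(W,- \frac{10}{-184} \right)} = \left(\left(9642 + 16^{3}\right) \left(969 - 10143\right) - 16603\right) - \frac{2 \left(- \frac{10}{-184}\right)}{-216 + \frac{109}{2}} = \left(\left(9642 + 4096\right) \left(-9174\right) - 16603\right) - \frac{2 \left(\left(-10\right) \left(- \frac{1}{184}\right)\right)}{- \frac{323}{2}} = \left(13738 \left(-9174\right) - 16603\right) - 2 \cdot \frac{5}{92} \left(- \frac{2}{323}\right) = \left(-126032412 - 16603\right) - - \frac{5}{7429} = -126049015 + \frac{5}{7429} = - \frac{936418132430}{7429}$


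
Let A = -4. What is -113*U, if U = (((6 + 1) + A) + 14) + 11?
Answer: -3164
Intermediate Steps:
U = 28 (U = (((6 + 1) - 4) + 14) + 11 = ((7 - 4) + 14) + 11 = (3 + 14) + 11 = 17 + 11 = 28)
-113*U = -113*28 = -3164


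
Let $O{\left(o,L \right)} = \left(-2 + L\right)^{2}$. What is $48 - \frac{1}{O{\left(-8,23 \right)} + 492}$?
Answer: $\frac{44783}{933} \approx 47.999$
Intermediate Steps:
$48 - \frac{1}{O{\left(-8,23 \right)} + 492} = 48 - \frac{1}{\left(-2 + 23\right)^{2} + 492} = 48 - \frac{1}{21^{2} + 492} = 48 - \frac{1}{441 + 492} = 48 - \frac{1}{933} = \frac{44783}{933}$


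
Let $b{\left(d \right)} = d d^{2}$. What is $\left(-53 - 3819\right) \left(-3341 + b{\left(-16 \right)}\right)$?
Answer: $28796064$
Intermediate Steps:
$b{\left(d \right)} = d^{3}$
$\left(-53 - 3819\right) \left(-3341 + b{\left(-16 \right)}\right) = \left(-53 - 3819\right) \left(-3341 + \left(-16\right)^{3}\right) = - 3872 \left(-3341 - 4096\right) = \left(-3872\right) \left(-7437\right) = 28796064$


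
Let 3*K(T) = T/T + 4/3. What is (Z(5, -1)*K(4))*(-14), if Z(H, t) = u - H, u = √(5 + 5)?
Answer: 490/9 - 98*√10/9 ≈ 20.011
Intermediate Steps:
K(T) = 7/9 (K(T) = (T/T + 4/3)/3 = (1 + 4*(⅓))/3 = (1 + 4/3)/3 = (⅓)*(7/3) = 7/9)
u = √10 ≈ 3.1623
Z(H, t) = √10 - H
(Z(5, -1)*K(4))*(-14) = ((√10 - 1*5)*(7/9))*(-14) = ((√10 - 5)*(7/9))*(-14) = ((-5 + √10)*(7/9))*(-14) = (-35/9 + 7*√10/9)*(-14) = 490/9 - 98*√10/9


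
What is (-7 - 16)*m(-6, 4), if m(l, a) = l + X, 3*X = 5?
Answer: 299/3 ≈ 99.667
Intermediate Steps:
X = 5/3 (X = (1/3)*5 = 5/3 ≈ 1.6667)
m(l, a) = 5/3 + l (m(l, a) = l + 5/3 = 5/3 + l)
(-7 - 16)*m(-6, 4) = (-7 - 16)*(5/3 - 6) = -23*(-13/3) = 299/3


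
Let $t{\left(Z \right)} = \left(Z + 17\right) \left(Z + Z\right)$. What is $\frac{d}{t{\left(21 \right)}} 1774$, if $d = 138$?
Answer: $\frac{20401}{133} \approx 153.39$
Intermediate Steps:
$t{\left(Z \right)} = 2 Z \left(17 + Z\right)$ ($t{\left(Z \right)} = \left(17 + Z\right) 2 Z = 2 Z \left(17 + Z\right)$)
$\frac{d}{t{\left(21 \right)}} 1774 = \frac{138}{2 \cdot 21 \left(17 + 21\right)} 1774 = \frac{138}{2 \cdot 21 \cdot 38} \cdot 1774 = \frac{138}{1596} \cdot 1774 = 138 \cdot \frac{1}{1596} \cdot 1774 = \frac{23}{266} \cdot 1774 = \frac{20401}{133}$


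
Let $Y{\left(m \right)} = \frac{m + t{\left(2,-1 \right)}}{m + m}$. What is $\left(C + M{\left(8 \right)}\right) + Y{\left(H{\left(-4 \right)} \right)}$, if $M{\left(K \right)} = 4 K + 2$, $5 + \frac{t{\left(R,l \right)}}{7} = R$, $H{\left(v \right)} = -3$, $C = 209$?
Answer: $247$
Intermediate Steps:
$t{\left(R,l \right)} = -35 + 7 R$
$Y{\left(m \right)} = \frac{-21 + m}{2 m}$ ($Y{\left(m \right)} = \frac{m + \left(-35 + 7 \cdot 2\right)}{m + m} = \frac{m + \left(-35 + 14\right)}{2 m} = \left(m - 21\right) \frac{1}{2 m} = \left(-21 + m\right) \frac{1}{2 m} = \frac{-21 + m}{2 m}$)
$M{\left(K \right)} = 2 + 4 K$
$\left(C + M{\left(8 \right)}\right) + Y{\left(H{\left(-4 \right)} \right)} = \left(209 + \left(2 + 4 \cdot 8\right)\right) + \frac{-21 - 3}{2 \left(-3\right)} = \left(209 + \left(2 + 32\right)\right) + \frac{1}{2} \left(- \frac{1}{3}\right) \left(-24\right) = \left(209 + 34\right) + 4 = 243 + 4 = 247$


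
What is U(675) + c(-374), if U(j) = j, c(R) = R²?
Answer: 140551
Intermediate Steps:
U(675) + c(-374) = 675 + (-374)² = 675 + 139876 = 140551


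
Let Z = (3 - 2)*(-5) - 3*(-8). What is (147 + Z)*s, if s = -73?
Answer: -12118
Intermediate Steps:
Z = 19 (Z = 1*(-5) - 1*(-24) = -5 + 24 = 19)
(147 + Z)*s = (147 + 19)*(-73) = 166*(-73) = -12118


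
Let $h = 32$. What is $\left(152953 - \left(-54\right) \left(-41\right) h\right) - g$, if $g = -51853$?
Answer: $133958$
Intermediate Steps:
$\left(152953 - \left(-54\right) \left(-41\right) h\right) - g = \left(152953 - \left(-54\right) \left(-41\right) 32\right) - -51853 = \left(152953 - 2214 \cdot 32\right) + 51853 = \left(152953 - 70848\right) + 51853 = 82105 + 51853 = 133958$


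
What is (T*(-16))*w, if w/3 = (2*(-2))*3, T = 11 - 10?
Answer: 576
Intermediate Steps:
T = 1
w = -36 (w = 3*((2*(-2))*3) = 3*(-4*3) = 3*(-12) = -36)
(T*(-16))*w = (1*(-16))*(-36) = -16*(-36) = 576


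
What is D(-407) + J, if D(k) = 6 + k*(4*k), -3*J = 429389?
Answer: 1558417/3 ≈ 5.1947e+5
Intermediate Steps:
J = -429389/3 (J = -1/3*429389 = -429389/3 ≈ -1.4313e+5)
D(k) = 6 + 4*k**2
D(-407) + J = (6 + 4*(-407)**2) - 429389/3 = (6 + 4*165649) - 429389/3 = (6 + 662596) - 429389/3 = 662602 - 429389/3 = 1558417/3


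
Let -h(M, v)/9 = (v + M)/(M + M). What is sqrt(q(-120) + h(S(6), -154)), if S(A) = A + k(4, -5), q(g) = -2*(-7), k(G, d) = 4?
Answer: sqrt(1970)/5 ≈ 8.8769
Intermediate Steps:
q(g) = 14
S(A) = 4 + A (S(A) = A + 4 = 4 + A)
h(M, v) = -9*(M + v)/(2*M) (h(M, v) = -9*(v + M)/(M + M) = -9*(M + v)/(2*M))
sqrt(q(-120) + h(S(6), -154)) = sqrt(14 + 9*(-(4 + 6) - 1*(-154))/(2*(4 + 6))) = sqrt(14 + (9/2)*(-1*10 + 154)/10) = sqrt(14 + (9/2)*(1/10)*(-10 + 154)) = sqrt(14 + (9/2)*(1/10)*144) = sqrt(14 + 324/5) = sqrt(394/5) = sqrt(1970)/5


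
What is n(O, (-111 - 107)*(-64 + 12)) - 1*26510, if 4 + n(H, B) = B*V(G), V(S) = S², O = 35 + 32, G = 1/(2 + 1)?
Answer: -227290/9 ≈ -25254.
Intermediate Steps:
G = ⅓ (G = 1/3 = ⅓ ≈ 0.33333)
O = 67
n(H, B) = -4 + B/9 (n(H, B) = -4 + B*(⅓)² = -4 + B*(⅑) = -4 + B/9)
n(O, (-111 - 107)*(-64 + 12)) - 1*26510 = (-4 + ((-111 - 107)*(-64 + 12))/9) - 1*26510 = (-4 + (-218*(-52))/9) - 26510 = (-4 + (⅑)*11336) - 26510 = (-4 + 11336/9) - 26510 = 11300/9 - 26510 = -227290/9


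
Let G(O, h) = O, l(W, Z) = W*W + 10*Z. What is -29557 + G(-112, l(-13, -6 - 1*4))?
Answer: -29669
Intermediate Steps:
l(W, Z) = W² + 10*Z
-29557 + G(-112, l(-13, -6 - 1*4)) = -29557 - 112 = -29669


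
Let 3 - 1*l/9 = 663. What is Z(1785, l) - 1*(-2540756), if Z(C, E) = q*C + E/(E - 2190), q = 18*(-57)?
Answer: 192232964/271 ≈ 7.0935e+5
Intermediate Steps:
l = -5940 (l = 27 - 9*663 = 27 - 5967 = -5940)
q = -1026
Z(C, E) = -1026*C + E/(-2190 + E) (Z(C, E) = -1026*C + E/(E - 2190) = -1026*C + E/(-2190 + E))
Z(1785, l) - 1*(-2540756) = (-5940 + 2246940*1785 - 1026*1785*(-5940))/(-2190 - 5940) - 1*(-2540756) = (-5940 + 4010787900 + 10878575400)/(-8130) + 2540756 = -1/8130*14889357360 + 2540756 = -496311912/271 + 2540756 = 192232964/271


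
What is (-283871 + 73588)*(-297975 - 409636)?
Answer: 148798563913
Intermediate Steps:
(-283871 + 73588)*(-297975 - 409636) = -210283*(-707611) = 148798563913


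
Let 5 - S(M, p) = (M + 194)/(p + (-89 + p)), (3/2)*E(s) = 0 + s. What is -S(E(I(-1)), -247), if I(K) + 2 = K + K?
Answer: -9319/1749 ≈ -5.3282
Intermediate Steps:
I(K) = -2 + 2*K (I(K) = -2 + (K + K) = -2 + 2*K)
E(s) = 2*s/3 (E(s) = 2*(0 + s)/3 = 2*s/3)
S(M, p) = 5 - (194 + M)/(-89 + 2*p) (S(M, p) = 5 - (M + 194)/(p + (-89 + p)) = 5 - (194 + M)/(-89 + 2*p))
-S(E(I(-1)), -247) = -(-639 - 2*(-2 + 2*(-1))/3 + 10*(-247))/(-89 + 2*(-247)) = -(-639 - 2*(-2 - 2)/3 - 2470)/(-89 - 494) = -(-639 - 2*(-4)/3 - 2470)/(-583) = -(-1)*(-639 - 1*(-8/3) - 2470)/583 = -(-1)*(-639 + 8/3 - 2470)/583 = -(-1)*(-9319)/(583*3) = -1*9319/1749 = -9319/1749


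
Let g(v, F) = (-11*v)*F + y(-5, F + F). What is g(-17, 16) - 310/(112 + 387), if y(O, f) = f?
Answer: 1508666/499 ≈ 3023.4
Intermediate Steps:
g(v, F) = 2*F - 11*F*v (g(v, F) = (-11*v)*F + (F + F) = -11*F*v + 2*F = 2*F - 11*F*v)
g(-17, 16) - 310/(112 + 387) = 16*(2 - 11*(-17)) - 310/(112 + 387) = 16*(2 + 187) - 310/499 = 16*189 + (1/499)*(-310) = 3024 - 310/499 = 1508666/499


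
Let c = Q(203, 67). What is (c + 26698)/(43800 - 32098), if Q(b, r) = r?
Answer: 26765/11702 ≈ 2.2872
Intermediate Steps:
c = 67
(c + 26698)/(43800 - 32098) = (67 + 26698)/(43800 - 32098) = 26765/11702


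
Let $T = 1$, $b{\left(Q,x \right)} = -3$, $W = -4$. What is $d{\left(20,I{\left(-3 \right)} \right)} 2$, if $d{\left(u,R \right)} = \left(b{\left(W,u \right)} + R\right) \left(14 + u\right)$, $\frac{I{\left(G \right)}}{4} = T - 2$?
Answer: $-476$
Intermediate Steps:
$I{\left(G \right)} = -4$ ($I{\left(G \right)} = 4 \left(1 - 2\right) = 4 \left(-1\right) = -4$)
$d{\left(u,R \right)} = \left(-3 + R\right) \left(14 + u\right)$
$d{\left(20,I{\left(-3 \right)} \right)} 2 = \left(-42 - 60 + 14 \left(-4\right) - 80\right) 2 = \left(-42 - 60 - 56 - 80\right) 2 = \left(-238\right) 2 = -476$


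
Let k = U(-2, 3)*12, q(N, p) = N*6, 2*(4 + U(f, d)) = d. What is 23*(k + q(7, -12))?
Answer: 276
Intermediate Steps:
U(f, d) = -4 + d/2
q(N, p) = 6*N
k = -30 (k = (-4 + (1/2)*3)*12 = (-4 + 3/2)*12 = -5/2*12 = -30)
23*(k + q(7, -12)) = 23*(-30 + 6*7) = 23*(-30 + 42) = 23*12 = 276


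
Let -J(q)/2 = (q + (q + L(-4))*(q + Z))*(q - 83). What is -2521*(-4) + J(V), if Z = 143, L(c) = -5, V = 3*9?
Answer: 431988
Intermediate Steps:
V = 27
J(q) = -2*(-83 + q)*(q + (-5 + q)*(143 + q)) (J(q) = -2*(q + (q - 5)*(q + 143))*(q - 83) = -2*(q + (-5 + q)*(143 + q))*(-83 + q) = -2*(-83 + q)*(q + (-5 + q)*(143 + q)))
-2521*(-4) + J(V) = -2521*(-4) + (-118690 - 112*27² - 2*27³ + 24504*27) = 10084 + (-118690 - 112*729 - 2*19683 + 661608) = 10084 + (-118690 - 81648 - 39366 + 661608) = 10084 + 421904 = 431988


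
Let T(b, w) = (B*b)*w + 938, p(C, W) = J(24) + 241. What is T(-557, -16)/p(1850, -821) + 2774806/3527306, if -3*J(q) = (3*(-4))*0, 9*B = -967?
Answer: -15181094207579/3825363357 ≈ -3968.5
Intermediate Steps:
B = -967/9 (B = (⅑)*(-967) = -967/9 ≈ -107.44)
J(q) = 0 (J(q) = -3*(-4)*0/3 = -(-4)*0 = -⅓*0 = 0)
p(C, W) = 241 (p(C, W) = 0 + 241 = 241)
T(b, w) = 938 - 967*b*w/9 (T(b, w) = (-967*b/9)*w + 938 = -967*b*w/9 + 938 = 938 - 967*b*w/9)
T(-557, -16)/p(1850, -821) + 2774806/3527306 = (938 - 967/9*(-557)*(-16))/241 + 2774806/3527306 = (938 - 8617904/9)*(1/241) + 2774806*(1/3527306) = -8609462/9*1/241 + 1387403/1763653 = -8609462/2169 + 1387403/1763653 = -15181094207579/3825363357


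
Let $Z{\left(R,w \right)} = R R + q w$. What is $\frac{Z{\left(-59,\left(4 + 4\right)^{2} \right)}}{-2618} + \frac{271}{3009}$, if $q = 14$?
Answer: $- \frac{732995}{463386} \approx -1.5818$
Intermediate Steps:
$Z{\left(R,w \right)} = R^{2} + 14 w$ ($Z{\left(R,w \right)} = R R + 14 w = R^{2} + 14 w$)
$\frac{Z{\left(-59,\left(4 + 4\right)^{2} \right)}}{-2618} + \frac{271}{3009} = \frac{\left(-59\right)^{2} + 14 \left(4 + 4\right)^{2}}{-2618} + \frac{271}{3009} = \left(3481 + 14 \cdot 8^{2}\right) \left(- \frac{1}{2618}\right) + 271 \cdot \frac{1}{3009} = \left(3481 + 14 \cdot 64\right) \left(- \frac{1}{2618}\right) + \frac{271}{3009} = \left(3481 + 896\right) \left(- \frac{1}{2618}\right) + \frac{271}{3009} = 4377 \left(- \frac{1}{2618}\right) + \frac{271}{3009} = - \frac{4377}{2618} + \frac{271}{3009} = - \frac{732995}{463386}$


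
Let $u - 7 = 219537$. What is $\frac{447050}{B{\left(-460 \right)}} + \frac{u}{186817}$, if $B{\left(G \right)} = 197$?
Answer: $\frac{83559790018}{36802949} \approx 2270.5$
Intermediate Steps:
$u = 219544$ ($u = 7 + 219537 = 219544$)
$\frac{447050}{B{\left(-460 \right)}} + \frac{u}{186817} = \frac{447050}{197} + \frac{219544}{186817} = \frac{83559790018}{36802949}$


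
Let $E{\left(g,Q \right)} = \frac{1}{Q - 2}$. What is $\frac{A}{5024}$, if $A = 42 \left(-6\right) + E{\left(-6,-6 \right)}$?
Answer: $- \frac{2017}{40192} \approx -0.050184$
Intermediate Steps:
$E{\left(g,Q \right)} = \frac{1}{-2 + Q}$
$A = - \frac{2017}{8}$ ($A = 42 \left(-6\right) + \frac{1}{-2 - 6} = -252 + \frac{1}{-8} = -252 - \frac{1}{8} = - \frac{2017}{8} \approx -252.13$)
$\frac{A}{5024} = - \frac{2017}{8 \cdot 5024} = \left(- \frac{2017}{8}\right) \frac{1}{5024} = - \frac{2017}{40192}$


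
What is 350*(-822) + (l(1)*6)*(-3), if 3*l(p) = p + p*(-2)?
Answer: -287694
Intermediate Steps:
l(p) = -p/3 (l(p) = (p + p*(-2))/3 = (p - 2*p)/3 = (-p)/3 = -p/3)
350*(-822) + (l(1)*6)*(-3) = 350*(-822) + (-1/3*1*6)*(-3) = -287700 - 1/3*6*(-3) = -287700 - 2*(-3) = -287700 + 6 = -287694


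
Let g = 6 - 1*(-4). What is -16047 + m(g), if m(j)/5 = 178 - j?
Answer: -15207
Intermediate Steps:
g = 10 (g = 6 + 4 = 10)
m(j) = 890 - 5*j (m(j) = 5*(178 - j) = 890 - 5*j)
-16047 + m(g) = -16047 + (890 - 5*10) = -16047 + (890 - 50) = -16047 + 840 = -15207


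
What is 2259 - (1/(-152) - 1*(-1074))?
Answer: 180121/152 ≈ 1185.0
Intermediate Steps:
2259 - (1/(-152) - 1*(-1074)) = 2259 - (-1/152 + 1074) = 2259 - 1*163247/152 = 2259 - 163247/152 = 180121/152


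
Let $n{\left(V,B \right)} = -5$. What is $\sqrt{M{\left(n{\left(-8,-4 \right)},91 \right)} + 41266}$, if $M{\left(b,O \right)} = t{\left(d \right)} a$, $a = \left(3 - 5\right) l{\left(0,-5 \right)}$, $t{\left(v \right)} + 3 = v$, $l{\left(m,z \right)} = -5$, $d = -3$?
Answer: $\sqrt{41206} \approx 202.99$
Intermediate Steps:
$t{\left(v \right)} = -3 + v$
$a = 10$ ($a = \left(3 - 5\right) \left(-5\right) = \left(-2\right) \left(-5\right) = 10$)
$M{\left(b,O \right)} = -60$ ($M{\left(b,O \right)} = \left(-3 - 3\right) 10 = \left(-6\right) 10 = -60$)
$\sqrt{M{\left(n{\left(-8,-4 \right)},91 \right)} + 41266} = \sqrt{-60 + 41266} = \sqrt{41206}$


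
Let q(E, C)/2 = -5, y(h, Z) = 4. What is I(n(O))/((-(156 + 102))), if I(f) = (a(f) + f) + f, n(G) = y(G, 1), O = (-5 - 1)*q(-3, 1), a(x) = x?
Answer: -2/43 ≈ -0.046512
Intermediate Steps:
q(E, C) = -10 (q(E, C) = 2*(-5) = -10)
O = 60 (O = (-5 - 1)*(-10) = -6*(-10) = 60)
n(G) = 4
I(f) = 3*f (I(f) = (f + f) + f = 2*f + f = 3*f)
I(n(O))/((-(156 + 102))) = (3*4)/((-(156 + 102))) = 12/((-1*258)) = 12/(-258) = 12*(-1/258) = -2/43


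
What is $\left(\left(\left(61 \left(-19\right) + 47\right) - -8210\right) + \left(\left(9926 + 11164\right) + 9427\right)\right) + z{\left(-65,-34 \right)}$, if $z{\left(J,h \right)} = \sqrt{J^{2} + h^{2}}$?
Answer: $37615 + \sqrt{5381} \approx 37688.0$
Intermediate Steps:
$\left(\left(\left(61 \left(-19\right) + 47\right) - -8210\right) + \left(\left(9926 + 11164\right) + 9427\right)\right) + z{\left(-65,-34 \right)} = \left(\left(\left(61 \left(-19\right) + 47\right) - -8210\right) + \left(\left(9926 + 11164\right) + 9427\right)\right) + \sqrt{\left(-65\right)^{2} + \left(-34\right)^{2}} = \left(\left(\left(-1159 + 47\right) + 8210\right) + \left(21090 + 9427\right)\right) + \sqrt{4225 + 1156} = \left(\left(-1112 + 8210\right) + 30517\right) + \sqrt{5381} = \left(7098 + 30517\right) + \sqrt{5381} = 37615 + \sqrt{5381}$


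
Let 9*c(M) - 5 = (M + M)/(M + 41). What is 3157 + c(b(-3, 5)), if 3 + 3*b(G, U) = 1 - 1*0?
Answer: 3438574/1089 ≈ 3157.6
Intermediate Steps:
b(G, U) = -⅔ (b(G, U) = -1 + (1 - 1*0)/3 = -1 + (1 + 0)/3 = -1 + (⅓)*1 = -1 + ⅓ = -⅔)
c(M) = 5/9 + 2*M/(9*(41 + M)) (c(M) = 5/9 + ((M + M)/(M + 41))/9 = 5/9 + ((2*M)/(41 + M))/9 = 5/9 + (2*M/(41 + M))/9 = 5/9 + 2*M/(9*(41 + M)))
3157 + c(b(-3, 5)) = 3157 + (205 + 7*(-⅔))/(9*(41 - ⅔)) = 3157 + (205 - 14/3)/(9*(121/3)) = 3157 + (⅑)*(3/121)*(601/3) = 3157 + 601/1089 = 3438574/1089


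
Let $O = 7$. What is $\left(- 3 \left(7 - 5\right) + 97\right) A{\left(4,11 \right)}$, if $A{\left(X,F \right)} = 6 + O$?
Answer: $1183$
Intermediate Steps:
$A{\left(X,F \right)} = 13$ ($A{\left(X,F \right)} = 6 + 7 = 13$)
$\left(- 3 \left(7 - 5\right) + 97\right) A{\left(4,11 \right)} = \left(- 3 \left(7 - 5\right) + 97\right) 13 = \left(\left(-3\right) 2 + 97\right) 13 = \left(-6 + 97\right) 13 = 91 \cdot 13 = 1183$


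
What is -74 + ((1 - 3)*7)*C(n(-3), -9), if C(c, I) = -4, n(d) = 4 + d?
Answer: -18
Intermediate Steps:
-74 + ((1 - 3)*7)*C(n(-3), -9) = -74 + ((1 - 3)*7)*(-4) = -74 - 2*7*(-4) = -74 - 14*(-4) = -74 + 56 = -18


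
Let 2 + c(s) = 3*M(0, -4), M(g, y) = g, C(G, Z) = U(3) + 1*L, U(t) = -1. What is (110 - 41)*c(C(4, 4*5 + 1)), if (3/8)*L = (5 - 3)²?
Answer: -138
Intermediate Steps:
L = 32/3 (L = 8*(5 - 3)²/3 = (8/3)*2² = (8/3)*4 = 32/3 ≈ 10.667)
C(G, Z) = 29/3 (C(G, Z) = -1 + 1*(32/3) = -1 + 32/3 = 29/3)
c(s) = -2 (c(s) = -2 + 3*0 = -2 + 0 = -2)
(110 - 41)*c(C(4, 4*5 + 1)) = (110 - 41)*(-2) = 69*(-2) = -138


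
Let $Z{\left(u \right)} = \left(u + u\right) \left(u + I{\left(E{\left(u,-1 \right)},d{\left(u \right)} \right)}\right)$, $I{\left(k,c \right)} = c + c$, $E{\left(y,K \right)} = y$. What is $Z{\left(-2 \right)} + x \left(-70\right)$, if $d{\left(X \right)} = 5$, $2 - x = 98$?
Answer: $6688$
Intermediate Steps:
$x = -96$ ($x = 2 - 98 = -96$)
$I{\left(k,c \right)} = 2 c$
$Z{\left(u \right)} = 2 u \left(10 + u\right)$ ($Z{\left(u \right)} = \left(u + u\right) \left(u + 2 \cdot 5\right) = 2 u \left(u + 10\right) = 2 u \left(10 + u\right)$)
$Z{\left(-2 \right)} + x \left(-70\right) = 2 \left(-2\right) \left(10 - 2\right) - -6720 = 2 \left(-2\right) 8 + 6720 = -32 + 6720 = 6688$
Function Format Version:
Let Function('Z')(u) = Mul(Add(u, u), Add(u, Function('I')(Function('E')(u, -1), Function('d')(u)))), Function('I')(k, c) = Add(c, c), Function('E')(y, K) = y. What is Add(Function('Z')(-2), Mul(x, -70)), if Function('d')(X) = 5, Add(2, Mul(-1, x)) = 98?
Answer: 6688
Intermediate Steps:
x = -96 (x = Add(2, Mul(-1, 98)) = Add(2, -98) = -96)
Function('I')(k, c) = Mul(2, c)
Function('Z')(u) = Mul(2, u, Add(10, u)) (Function('Z')(u) = Mul(Add(u, u), Add(u, Mul(2, 5))) = Mul(Mul(2, u), Add(u, 10)) = Mul(Mul(2, u), Add(10, u)) = Mul(2, u, Add(10, u)))
Add(Function('Z')(-2), Mul(x, -70)) = Add(Mul(2, -2, Add(10, -2)), Mul(-96, -70)) = Add(Mul(2, -2, 8), 6720) = Add(-32, 6720) = 6688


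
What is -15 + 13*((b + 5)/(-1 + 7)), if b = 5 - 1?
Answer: 9/2 ≈ 4.5000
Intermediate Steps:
b = 4
-15 + 13*((b + 5)/(-1 + 7)) = -15 + 13*((4 + 5)/(-1 + 7)) = -15 + 13*(9/6) = -15 + 13*(9*(⅙)) = -15 + 13*(3/2) = -15 + 39/2 = 9/2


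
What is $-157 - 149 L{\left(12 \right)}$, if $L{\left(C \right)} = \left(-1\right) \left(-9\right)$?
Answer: $-1498$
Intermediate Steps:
$L{\left(C \right)} = 9$
$-157 - 149 L{\left(12 \right)} = -157 - 1341 = -1498$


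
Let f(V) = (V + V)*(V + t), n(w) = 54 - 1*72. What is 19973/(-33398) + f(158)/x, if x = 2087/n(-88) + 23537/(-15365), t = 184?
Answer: -998897551768553/1085115080558 ≈ -920.54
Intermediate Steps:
n(w) = -18 (n(w) = 54 - 72 = -18)
f(V) = 2*V*(184 + V) (f(V) = (V + V)*(V + 184) = (2*V)*(184 + V) = 2*V*(184 + V))
x = -32490421/276570 (x = 2087/(-18) + 23537/(-15365) = 2087*(-1/18) + 23537*(-1/15365) = -2087/18 - 23537/15365 = -32490421/276570 ≈ -117.48)
19973/(-33398) + f(158)/x = 19973/(-33398) + (2*158*(184 + 158))/(-32490421/276570) = 19973*(-1/33398) + (2*158*342)*(-276570/32490421) = -19973/33398 + 108072*(-276570/32490421) = -19973/33398 - 29889473040/32490421 = -998897551768553/1085115080558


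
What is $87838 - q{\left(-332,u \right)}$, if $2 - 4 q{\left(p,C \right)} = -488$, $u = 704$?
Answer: $\frac{175431}{2} \approx 87716.0$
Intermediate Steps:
$q{\left(p,C \right)} = \frac{245}{2}$ ($q{\left(p,C \right)} = \frac{1}{2} - -122 = \frac{1}{2} + 122 = \frac{245}{2}$)
$87838 - q{\left(-332,u \right)} = 87838 - \frac{245}{2} = \frac{175431}{2}$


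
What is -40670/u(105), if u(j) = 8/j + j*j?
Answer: -4270350/1157633 ≈ -3.6889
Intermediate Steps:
u(j) = j² + 8/j (u(j) = 8/j + j² = j² + 8/j)
-40670/u(105) = -40670*105/(8 + 105³) = -40670*105/(8 + 1157625) = -40670/((1/105)*1157633) = -40670/1157633/105 = -40670*105/1157633 = -4270350/1157633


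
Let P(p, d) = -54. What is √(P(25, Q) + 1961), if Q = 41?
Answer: √1907 ≈ 43.669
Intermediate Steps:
√(P(25, Q) + 1961) = √(-54 + 1961) = √1907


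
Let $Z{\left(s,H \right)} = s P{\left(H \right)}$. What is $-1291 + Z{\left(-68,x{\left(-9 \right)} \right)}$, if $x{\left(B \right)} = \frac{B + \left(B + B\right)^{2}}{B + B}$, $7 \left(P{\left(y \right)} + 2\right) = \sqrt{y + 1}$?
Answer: $-1155 - \frac{34 i \sqrt{66}}{7} \approx -1155.0 - 39.46 i$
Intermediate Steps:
$P{\left(y \right)} = -2 + \frac{\sqrt{1 + y}}{7}$ ($P{\left(y \right)} = -2 + \frac{\sqrt{y + 1}}{7} = -2 + \frac{\sqrt{1 + y}}{7}$)
$x{\left(B \right)} = \frac{B + 4 B^{2}}{2 B}$ ($x{\left(B \right)} = \frac{B + \left(2 B\right)^{2}}{2 B} = \left(B + 4 B^{2}\right) \frac{1}{2 B} = \frac{B + 4 B^{2}}{2 B}$)
$Z{\left(s,H \right)} = s \left(-2 + \frac{\sqrt{1 + H}}{7}\right)$
$-1291 + Z{\left(-68,x{\left(-9 \right)} \right)} = -1291 + \frac{1}{7} \left(-68\right) \left(-14 + \sqrt{1 + \left(\frac{1}{2} + 2 \left(-9\right)\right)}\right) = -1291 + \frac{1}{7} \left(-68\right) \left(-14 + \sqrt{1 + \left(\frac{1}{2} - 18\right)}\right) = -1291 + \frac{1}{7} \left(-68\right) \left(-14 + \sqrt{1 - \frac{35}{2}}\right) = -1291 + \frac{1}{7} \left(-68\right) \left(-14 + \sqrt{- \frac{33}{2}}\right) = -1291 + \frac{1}{7} \left(-68\right) \left(-14 + \frac{i \sqrt{66}}{2}\right) = -1291 + \left(136 - \frac{34 i \sqrt{66}}{7}\right) = -1155 - \frac{34 i \sqrt{66}}{7}$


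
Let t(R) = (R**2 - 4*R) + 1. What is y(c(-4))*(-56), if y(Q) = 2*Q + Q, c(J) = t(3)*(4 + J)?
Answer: 0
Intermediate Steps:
t(R) = 1 + R**2 - 4*R
c(J) = -8 - 2*J (c(J) = (1 + 3**2 - 4*3)*(4 + J) = (1 + 9 - 12)*(4 + J) = -2*(4 + J) = -8 - 2*J)
y(Q) = 3*Q
y(c(-4))*(-56) = (3*(-8 - 2*(-4)))*(-56) = (3*(-8 + 8))*(-56) = (3*0)*(-56) = 0*(-56) = 0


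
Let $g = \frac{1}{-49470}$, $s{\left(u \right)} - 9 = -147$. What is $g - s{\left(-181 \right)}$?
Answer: $\frac{6826859}{49470} \approx 138.0$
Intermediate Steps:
$s{\left(u \right)} = -138$ ($s{\left(u \right)} = 9 - 147 = -138$)
$g = - \frac{1}{49470} \approx -2.0214 \cdot 10^{-5}$
$g - s{\left(-181 \right)} = - \frac{1}{49470} - -138 = - \frac{1}{49470} + 138 = \frac{6826859}{49470}$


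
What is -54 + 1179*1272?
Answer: 1499634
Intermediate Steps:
-54 + 1179*1272 = -54 + 1499688 = 1499634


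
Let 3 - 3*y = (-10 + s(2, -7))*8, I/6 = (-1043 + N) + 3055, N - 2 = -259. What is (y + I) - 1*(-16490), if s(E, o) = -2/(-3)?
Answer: 243413/9 ≈ 27046.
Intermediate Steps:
N = -257 (N = 2 - 259 = -257)
s(E, o) = 2/3 (s(E, o) = -2*(-1/3) = 2/3)
I = 10530 (I = 6*((-1043 - 257) + 3055) = 6*(-1300 + 3055) = 6*1755 = 10530)
y = 233/9 (y = 1 - (-10 + 2/3)*8/3 = 1 - (-28)*8/9 = 1 - 1/3*(-224/3) = 1 + 224/9 = 233/9 ≈ 25.889)
(y + I) - 1*(-16490) = (233/9 + 10530) - 1*(-16490) = 95003/9 + 16490 = 243413/9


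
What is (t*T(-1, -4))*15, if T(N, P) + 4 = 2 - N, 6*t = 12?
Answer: -30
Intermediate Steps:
t = 2 (t = (⅙)*12 = 2)
T(N, P) = -2 - N (T(N, P) = -4 + (2 - N) = -2 - N)
(t*T(-1, -4))*15 = (2*(-2 - 1*(-1)))*15 = (2*(-2 + 1))*15 = (2*(-1))*15 = -2*15 = -30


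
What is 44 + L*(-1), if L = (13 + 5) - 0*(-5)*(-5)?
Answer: 26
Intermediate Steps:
L = 18 (L = 18 - 0*(-5) = 18 - 1*0 = 18 + 0 = 18)
44 + L*(-1) = 44 + 18*(-1) = 44 - 18 = 26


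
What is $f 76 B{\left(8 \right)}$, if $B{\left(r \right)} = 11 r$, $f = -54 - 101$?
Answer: $-1036640$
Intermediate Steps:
$f = -155$
$f 76 B{\left(8 \right)} = \left(-155\right) 76 \cdot 11 \cdot 8 = \left(-11780\right) 88 = -1036640$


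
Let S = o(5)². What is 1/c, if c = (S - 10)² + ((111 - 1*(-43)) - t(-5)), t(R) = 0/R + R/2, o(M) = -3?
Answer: 2/315 ≈ 0.0063492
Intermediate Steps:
t(R) = R/2 (t(R) = 0 + R*(½) = 0 + R/2 = R/2)
S = 9 (S = (-3)² = 9)
c = 315/2 (c = (9 - 10)² + ((111 - 1*(-43)) - (-5)/2) = (-1)² + ((111 + 43) - 1*(-5/2)) = 1 + (154 + 5/2) = 1 + 313/2 = 315/2 ≈ 157.50)
1/c = 1/(315/2) = 2/315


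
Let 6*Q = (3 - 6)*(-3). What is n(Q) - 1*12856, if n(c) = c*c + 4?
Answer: -51399/4 ≈ -12850.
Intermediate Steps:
Q = 3/2 (Q = ((3 - 6)*(-3))/6 = (-3*(-3))/6 = (⅙)*9 = 3/2 ≈ 1.5000)
n(c) = 4 + c² (n(c) = c² + 4 = 4 + c²)
n(Q) - 1*12856 = (4 + (3/2)²) - 1*12856 = (4 + 9/4) - 12856 = 25/4 - 12856 = -51399/4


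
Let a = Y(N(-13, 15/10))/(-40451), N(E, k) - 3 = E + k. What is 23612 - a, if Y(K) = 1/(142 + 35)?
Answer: 169057835125/7159827 ≈ 23612.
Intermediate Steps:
N(E, k) = 3 + E + k (N(E, k) = 3 + (E + k) = 3 + E + k)
Y(K) = 1/177
a = -1/7159827 (a = (1/177)/(-40451) = (1/177)*(-1/40451) = -1/7159827 ≈ -1.3967e-7)
23612 - a = 23612 - 1*(-1/7159827) = 23612 + 1/7159827 = 169057835125/7159827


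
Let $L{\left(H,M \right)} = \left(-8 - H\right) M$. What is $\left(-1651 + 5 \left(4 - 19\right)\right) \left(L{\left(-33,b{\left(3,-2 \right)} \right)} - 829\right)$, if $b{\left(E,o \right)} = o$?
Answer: $1517154$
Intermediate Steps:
$L{\left(H,M \right)} = M \left(-8 - H\right)$
$\left(-1651 + 5 \left(4 - 19\right)\right) \left(L{\left(-33,b{\left(3,-2 \right)} \right)} - 829\right) = \left(-1651 + 5 \left(4 - 19\right)\right) \left(\left(-1\right) \left(-2\right) \left(8 - 33\right) - 829\right) = \left(-1651 + 5 \left(-15\right)\right) \left(\left(-1\right) \left(-2\right) \left(-25\right) - 829\right) = \left(-1651 - 75\right) \left(-50 - 829\right) = \left(-1726\right) \left(-879\right) = 1517154$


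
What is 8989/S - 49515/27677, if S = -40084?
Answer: -2233547813/1109404868 ≈ -2.0133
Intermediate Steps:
8989/S - 49515/27677 = 8989/(-40084) - 49515/27677 = 8989*(-1/40084) - 49515*1/27677 = -8989/40084 - 49515/27677 = -2233547813/1109404868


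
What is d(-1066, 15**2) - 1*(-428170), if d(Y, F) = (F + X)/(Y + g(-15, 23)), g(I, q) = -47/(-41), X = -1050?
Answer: 566469935/1323 ≈ 4.2817e+5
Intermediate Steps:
g(I, q) = 47/41 (g(I, q) = -47*(-1/41) = 47/41)
d(Y, F) = (-1050 + F)/(47/41 + Y) (d(Y, F) = (F - 1050)/(Y + 47/41) = (-1050 + F)/(47/41 + Y))
d(-1066, 15**2) - 1*(-428170) = 41*(-1050 + 15**2)/(47 + 41*(-1066)) - 1*(-428170) = 41*(-1050 + 225)/(47 - 43706) + 428170 = 41*(-825)/(-43659) + 428170 = 41*(-1/43659)*(-825) + 428170 = 1025/1323 + 428170 = 566469935/1323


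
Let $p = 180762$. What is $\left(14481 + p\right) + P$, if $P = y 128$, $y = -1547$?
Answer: $-2773$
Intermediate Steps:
$P = -198016$ ($P = \left(-1547\right) 128 = -198016$)
$\left(14481 + p\right) + P = \left(14481 + 180762\right) - 198016 = 195243 - 198016 = -2773$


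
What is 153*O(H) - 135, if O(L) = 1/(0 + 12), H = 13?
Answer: -489/4 ≈ -122.25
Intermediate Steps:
O(L) = 1/12
153*O(H) - 135 = 153*(1/12) - 135 = 51/4 - 135 = -489/4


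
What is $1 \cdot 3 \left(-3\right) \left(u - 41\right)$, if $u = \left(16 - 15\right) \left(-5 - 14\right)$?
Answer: $540$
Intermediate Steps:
$u = -19$ ($u = 1 \left(-19\right) = -19$)
$1 \cdot 3 \left(-3\right) \left(u - 41\right) = 1 \cdot 3 \left(-3\right) \left(-19 - 41\right) = 3 \left(-3\right) \left(-60\right) = \left(-9\right) \left(-60\right) = 540$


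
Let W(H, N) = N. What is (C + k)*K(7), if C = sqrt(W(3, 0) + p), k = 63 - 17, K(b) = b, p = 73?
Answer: 322 + 7*sqrt(73) ≈ 381.81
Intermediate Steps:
k = 46
C = sqrt(73) (C = sqrt(0 + 73) = sqrt(73) ≈ 8.5440)
(C + k)*K(7) = (sqrt(73) + 46)*7 = (46 + sqrt(73))*7 = 322 + 7*sqrt(73)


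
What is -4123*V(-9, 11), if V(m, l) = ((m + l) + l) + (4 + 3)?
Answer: -82460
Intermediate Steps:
V(m, l) = 7 + m + 2*l (V(m, l) = ((l + m) + l) + 7 = (m + 2*l) + 7 = 7 + m + 2*l)
-4123*V(-9, 11) = -4123*(7 - 9 + 2*11) = -4123*(7 - 9 + 22) = -4123*20 = -82460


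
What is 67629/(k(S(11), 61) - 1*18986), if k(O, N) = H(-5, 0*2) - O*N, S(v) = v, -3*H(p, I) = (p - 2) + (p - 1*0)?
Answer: -22543/6551 ≈ -3.4412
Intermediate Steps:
H(p, I) = ⅔ - 2*p/3 (H(p, I) = -((p - 2) + (p - 1*0))/3 = -((-2 + p) + (p + 0))/3 = -((-2 + p) + p)/3 = -(-2 + 2*p)/3 = ⅔ - 2*p/3)
k(O, N) = 4 - N*O (k(O, N) = (⅔ - ⅔*(-5)) - O*N = (⅔ + 10/3) - N*O = 4 - N*O)
67629/(k(S(11), 61) - 1*18986) = 67629/((4 - 1*61*11) - 1*18986) = 67629/((4 - 671) - 18986) = 67629/(-667 - 18986) = 67629/(-19653) = 67629*(-1/19653) = -22543/6551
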